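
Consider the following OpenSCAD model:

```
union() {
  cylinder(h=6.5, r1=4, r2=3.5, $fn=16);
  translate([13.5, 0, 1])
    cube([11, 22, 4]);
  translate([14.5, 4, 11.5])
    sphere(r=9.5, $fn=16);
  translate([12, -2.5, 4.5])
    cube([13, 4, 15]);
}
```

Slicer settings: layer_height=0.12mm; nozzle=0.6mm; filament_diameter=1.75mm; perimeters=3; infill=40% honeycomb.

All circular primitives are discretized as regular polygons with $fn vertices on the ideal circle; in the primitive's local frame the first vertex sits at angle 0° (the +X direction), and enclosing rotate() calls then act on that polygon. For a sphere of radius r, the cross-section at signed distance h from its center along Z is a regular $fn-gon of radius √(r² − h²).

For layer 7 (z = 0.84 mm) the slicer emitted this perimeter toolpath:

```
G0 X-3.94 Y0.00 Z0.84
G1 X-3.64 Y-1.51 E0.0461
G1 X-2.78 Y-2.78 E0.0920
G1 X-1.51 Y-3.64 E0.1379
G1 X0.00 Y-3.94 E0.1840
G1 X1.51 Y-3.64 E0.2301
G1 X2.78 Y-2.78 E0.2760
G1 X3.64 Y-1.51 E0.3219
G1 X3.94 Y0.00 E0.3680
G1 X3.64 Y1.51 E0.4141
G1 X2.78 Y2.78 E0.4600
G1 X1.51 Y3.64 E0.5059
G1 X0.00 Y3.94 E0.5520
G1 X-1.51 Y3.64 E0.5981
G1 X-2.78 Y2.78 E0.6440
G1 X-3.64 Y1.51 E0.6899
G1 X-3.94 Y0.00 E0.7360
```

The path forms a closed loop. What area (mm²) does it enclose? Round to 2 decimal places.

Apply the shoelace formula to the sequence of (X, Y) vertices; enclosed area = 47.48 mm².

47.48 mm²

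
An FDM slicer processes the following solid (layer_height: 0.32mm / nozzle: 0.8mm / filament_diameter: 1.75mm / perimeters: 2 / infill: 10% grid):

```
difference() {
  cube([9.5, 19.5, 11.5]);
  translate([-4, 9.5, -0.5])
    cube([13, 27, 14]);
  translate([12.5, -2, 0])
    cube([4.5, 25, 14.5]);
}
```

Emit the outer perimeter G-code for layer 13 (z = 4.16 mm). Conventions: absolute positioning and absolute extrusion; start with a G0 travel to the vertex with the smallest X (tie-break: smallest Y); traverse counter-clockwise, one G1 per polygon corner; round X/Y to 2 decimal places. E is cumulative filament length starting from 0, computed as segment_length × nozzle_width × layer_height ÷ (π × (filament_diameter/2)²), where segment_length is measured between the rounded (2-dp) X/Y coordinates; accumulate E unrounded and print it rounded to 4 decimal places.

G0 X0.00 Y0.00 Z4.16
G1 X9.50 Y0.00 E1.0111
G1 X9.50 Y19.50 E3.0865
G1 X9.00 Y19.50 E3.1398
G1 X9.00 Y9.50 E4.2041
G1 X0.00 Y9.50 E5.1620
G1 X0.00 Y0.00 E6.1731

At z = 4.16 mm: the cube (footprint 9.5×19.5) is included at this height; the 13×27 cube at (-4, 9.5) contributes its full rectangle; the cube at (12.5, -2) is present — its section is the full 4.5×25 rectangle; Subtracting the remaining from the first: starting from the 9.5×19.5 cube, the 13×27 cube at (-4, 9.5) partially overlaps it — only the 90.00 mm² overlap (of its 351.00 mm²) is removed, clipping the outline; the 4.5×25 cube at (12.5, -2) misses the remaining region (no effect) — 1 connected region. The outline is a single polygon with 6 vertices. Extrusion per mm of travel: 0.8 × 0.32 / (π × 0.875²) = 0.106432. Accumulating E over each segment gives final E = 6.1731.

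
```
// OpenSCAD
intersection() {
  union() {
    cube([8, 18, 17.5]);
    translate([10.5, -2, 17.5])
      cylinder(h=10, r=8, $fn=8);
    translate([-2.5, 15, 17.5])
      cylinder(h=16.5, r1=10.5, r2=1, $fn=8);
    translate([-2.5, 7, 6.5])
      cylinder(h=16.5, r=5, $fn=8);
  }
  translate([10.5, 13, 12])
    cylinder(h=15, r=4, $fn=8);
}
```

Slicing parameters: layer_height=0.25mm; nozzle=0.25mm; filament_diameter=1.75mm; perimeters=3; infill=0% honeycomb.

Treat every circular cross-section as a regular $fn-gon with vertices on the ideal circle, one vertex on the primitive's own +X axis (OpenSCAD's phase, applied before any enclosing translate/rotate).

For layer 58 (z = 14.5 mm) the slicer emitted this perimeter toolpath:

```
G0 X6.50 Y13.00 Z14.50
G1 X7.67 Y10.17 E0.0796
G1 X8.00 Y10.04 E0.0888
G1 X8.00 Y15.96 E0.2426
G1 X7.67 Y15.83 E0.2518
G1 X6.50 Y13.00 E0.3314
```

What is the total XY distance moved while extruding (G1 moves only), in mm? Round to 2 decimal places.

12.75 mm

Sum the Euclidean lengths of each G1 segment: total = 12.75 mm.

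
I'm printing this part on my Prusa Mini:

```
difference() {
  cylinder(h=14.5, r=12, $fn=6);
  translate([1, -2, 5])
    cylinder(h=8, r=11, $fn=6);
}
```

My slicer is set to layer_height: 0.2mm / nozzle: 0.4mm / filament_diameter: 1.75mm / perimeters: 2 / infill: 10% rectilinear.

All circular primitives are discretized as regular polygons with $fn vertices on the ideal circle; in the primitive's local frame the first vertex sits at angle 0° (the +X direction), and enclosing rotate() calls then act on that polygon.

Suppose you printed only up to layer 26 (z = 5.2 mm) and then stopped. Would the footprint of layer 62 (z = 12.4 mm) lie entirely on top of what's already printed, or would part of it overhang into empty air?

entirely on top

Compare the two slices. At z = 5.2: the cylinder: section is a regular 6-gon, circumradius r=12 (area = (6/2)·12.000²·sin(360°/6) = 374.12 mm²); the r=11 cylinder at (1, -2) contributes a regular 6-gon of circumradius 11 (area = (6/2)·11.000²·sin(360°/6) = 314.37 mm²); Subtracting the remaining from the first: starting from the r=12 cylinder (374.12 mm²), the r=11 cylinder at (1, -2) partially overlaps it — only the 290.88 mm² overlap (of its 314.37 mm²) is removed, clipping the outline — area = 83.24 mm². At z = 12.4: the r=12 cylinder gives a regular 6-gon of circumradius 12 (constant along its height) (area = (6/2)·12.000²·sin(360°/6) = 374.12 mm²); the r=11 cylinder at (1, -2) contributes a regular 6-gon of circumradius 11 (area = (6/2)·11.000²·sin(360°/6) = 314.37 mm²); After the difference (first − rest): starting from the r=12 cylinder (374.12 mm²), the r=11 cylinder at (1, -2) partially overlaps it — only the 290.88 mm² overlap (of its 314.37 mm²) is removed, clipping the outline — area = 83.24 mm². Checking containment: the cross-section at z = 12.4 is a subset of the cross-section at z = 5.2.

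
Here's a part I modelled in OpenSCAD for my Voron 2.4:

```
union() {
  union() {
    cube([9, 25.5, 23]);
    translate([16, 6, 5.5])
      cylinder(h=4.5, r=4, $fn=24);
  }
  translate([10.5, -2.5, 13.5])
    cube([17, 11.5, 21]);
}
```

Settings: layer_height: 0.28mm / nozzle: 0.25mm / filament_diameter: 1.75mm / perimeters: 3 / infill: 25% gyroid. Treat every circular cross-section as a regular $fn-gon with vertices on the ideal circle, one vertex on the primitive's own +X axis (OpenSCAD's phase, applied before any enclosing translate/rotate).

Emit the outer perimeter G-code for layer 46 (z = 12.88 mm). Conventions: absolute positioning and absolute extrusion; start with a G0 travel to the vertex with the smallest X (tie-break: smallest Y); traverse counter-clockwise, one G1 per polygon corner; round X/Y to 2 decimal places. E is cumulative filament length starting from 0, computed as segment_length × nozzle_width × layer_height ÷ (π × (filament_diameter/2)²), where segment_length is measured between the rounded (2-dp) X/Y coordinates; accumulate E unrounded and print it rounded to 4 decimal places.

G0 X0.00 Y0.00 Z12.88
G1 X9.00 Y0.00 E0.2619
G1 X9.00 Y25.50 E1.0040
G1 X0.00 Y25.50 E1.2660
G1 X0.00 Y0.00 E2.0081

At z = 12.88 mm: the cube (footprint 9×25.5) is included at this height; the cylinder at (16, 6) is not intersected at this z (z outside [5.5, 10]); Taking the union: only the 9×25.5 cube is present, so the union is just that shape — 1 connected region; the cube at (10.5, -2.5) is not intersected at this z (z outside [13.5, 34.5]); Merging all regions: only that combined region is present, so the union is just that shape — 1 connected region. The outline is a single polygon with 4 vertices. Extrusion per mm of travel: 0.25 × 0.28 / (π × 0.875²) = 0.029103. Accumulating E over each segment gives final E = 2.0081.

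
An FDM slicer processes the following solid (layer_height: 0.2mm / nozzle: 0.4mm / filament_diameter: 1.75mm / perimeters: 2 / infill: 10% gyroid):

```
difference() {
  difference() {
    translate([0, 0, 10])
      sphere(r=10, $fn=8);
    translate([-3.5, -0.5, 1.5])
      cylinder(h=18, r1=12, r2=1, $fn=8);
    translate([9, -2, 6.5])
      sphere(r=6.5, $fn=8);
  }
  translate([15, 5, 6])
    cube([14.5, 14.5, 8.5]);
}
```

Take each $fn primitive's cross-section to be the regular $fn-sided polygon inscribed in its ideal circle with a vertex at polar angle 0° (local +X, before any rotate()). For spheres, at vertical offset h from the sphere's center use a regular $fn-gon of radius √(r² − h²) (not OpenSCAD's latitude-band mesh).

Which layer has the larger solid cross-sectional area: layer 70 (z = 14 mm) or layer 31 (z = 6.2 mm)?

Layer 70 (z = 14): the sphere: section is a regular 8-gon, circumradius = √(r²−h²) = √(10²−4²) = 9.165 (area = (8/2)·9.165²·sin(360°/8) = 237.59 mm²); the cone at (-3.5, -0.5) (r1=12→r2=1) has section circumradius 4.361 here — a regular 8-gon (area = (8/2)·4.361²·sin(360°/8) = 53.79 mm²); the sphere at (9, -2) is absent (|z−center|=7.500 > r=6.5); Taking the first minus the rest: starting from the r=10 sphere (237.59 mm²), the cone at (-3.5, -0.5) lies wholly inside it (removes its full 53.79 mm² and its 26.70 mm outline becomes a hole wall) — area = 183.79 mm²; the cube at (15, 5) is present — its section is the full 14.5×14.5 rectangle (area 210.25 mm²); After the difference (first − rest): starting from the result so far (183.79 mm²), the 14.5×14.5 cube at (15, 5) misses the remaining region (no effect) — area = 183.79 mm². So its area = 183.79 mm². Layer 31 (z = 6.2): the r=10 sphere contributes a regular 8-gon of circumradius √(10²−3.8²) = 9.250 (area = (8/2)·9.250²·sin(360°/8) = 242.00 mm²); the cone at (-3.5, -0.5) contributes a regular 8-gon of circumradius 9.128 (interpolated between r1=12 and r2=1 at t=0.261) (area = (8/2)·9.128²·sin(360°/8) = 235.65 mm²); the sphere at (9, -2): section is a regular 8-gon, circumradius = √(r²−h²) = √(6.5²−0.3²) = 6.493 (area = (8/2)·6.493²·sin(360°/8) = 119.25 mm²); After the difference (first − rest): starting from the r=10 sphere (242.00 mm²), the cone at (-3.5, -0.5) partially overlaps it — only the 176.72 mm² overlap (of its 235.65 mm²) is removed, clipping the outline; the r=6.5 sphere at (9, -2) partially overlaps it — only the 34.43 mm² overlap (of its 119.25 mm²) is removed, clipping the outline — area = 30.85 mm²; the cube at (15, 5) (footprint 14.5×14.5) is included at this height (area 210.25 mm²); Subtracting the remaining from the first: starting from the result so far (30.85 mm²), the 14.5×14.5 cube at (15, 5) misses the remaining region (no effect) — area = 30.85 mm². So its area = 30.85 mm². Layer 70 is larger (183.79 vs 30.85 mm²).

layer 70 (z = 14 mm)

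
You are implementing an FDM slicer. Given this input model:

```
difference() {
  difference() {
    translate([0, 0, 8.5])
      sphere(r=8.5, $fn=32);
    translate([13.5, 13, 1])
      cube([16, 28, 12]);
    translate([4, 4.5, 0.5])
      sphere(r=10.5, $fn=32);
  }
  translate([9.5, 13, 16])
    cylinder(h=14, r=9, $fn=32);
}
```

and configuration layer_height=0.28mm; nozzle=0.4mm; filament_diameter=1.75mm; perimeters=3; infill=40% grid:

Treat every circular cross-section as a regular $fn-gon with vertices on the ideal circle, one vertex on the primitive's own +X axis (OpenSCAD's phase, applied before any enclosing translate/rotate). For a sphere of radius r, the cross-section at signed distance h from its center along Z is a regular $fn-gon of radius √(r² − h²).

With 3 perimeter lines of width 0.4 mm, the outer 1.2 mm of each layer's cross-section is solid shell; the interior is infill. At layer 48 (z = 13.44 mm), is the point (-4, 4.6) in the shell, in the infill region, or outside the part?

At z = 13.44 mm: the r=8.5 sphere contributes a regular 32-gon of circumradius √(8.5²−4.94²) = 6.917; the cube at (13.5, 13) does not reach this height (z outside [1, 13]); the sphere at (4, 4.5) is absent (|z−center|=12.940 > r=10.5); After the difference (first − rest): none of the subtracted shapes is present at this height, so the r=8.5 sphere is unchanged — 1 connected region; the cylinder at (9.5, 13) does not reach this height (z outside [16, 30]); Taking the first minus the rest: none of the subtracted shapes is present at this height, so that combined region is unchanged — 1 connected region. Overall, the cross-section is a single solid region. The nearest boundary edge runs (-3.84, 5.75)→(-4.89, 4.89); distance from the point to it = 0.79 mm. The point is inside the cross-section, 0.79 mm from the nearest boundary — within the 1.2 mm shell band (3 × 0.4).

shell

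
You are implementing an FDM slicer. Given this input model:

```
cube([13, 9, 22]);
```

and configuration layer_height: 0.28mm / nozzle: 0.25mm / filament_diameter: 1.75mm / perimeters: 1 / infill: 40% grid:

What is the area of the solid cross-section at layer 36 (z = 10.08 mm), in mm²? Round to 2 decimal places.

At z = 10.08 mm: the cube is present — its section is the full 13×9 rectangle (area 117.00 mm²). Overall, the cross-section is a single solid region. Net area = 117.00 mm².

117.00 mm²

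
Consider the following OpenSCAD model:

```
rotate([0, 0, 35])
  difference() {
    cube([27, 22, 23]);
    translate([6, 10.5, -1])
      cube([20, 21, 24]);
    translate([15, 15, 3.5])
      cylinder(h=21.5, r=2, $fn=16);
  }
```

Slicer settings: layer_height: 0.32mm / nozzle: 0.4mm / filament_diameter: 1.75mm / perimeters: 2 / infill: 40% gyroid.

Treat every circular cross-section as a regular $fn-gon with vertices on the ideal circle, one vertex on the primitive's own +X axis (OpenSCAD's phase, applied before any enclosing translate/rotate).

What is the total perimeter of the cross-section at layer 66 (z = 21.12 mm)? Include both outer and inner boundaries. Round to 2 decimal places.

At z = 21.12 mm: the cube is present — its section is the full 27×22 rectangle (perimeter 98.00 mm); the cube at (6, 10.5) (footprint 20×21) is included at this height (perimeter 82.00 mm); the r=2 cylinder at (15, 15) gives a regular 16-gon of circumradius 2 (constant along its height) (perimeter = 2·16·2.000·sin(180°/16) = 12.49 mm); Taking the first minus the rest: starting from the 27×22 cube, the 20×21 cube at (6, 10.5) partially overlaps it — only the 230.00 mm² overlap (of its 420.00 mm²) is removed, clipping the outline; the r=2 cylinder at (15, 15) misses the remaining region (no effect) — boundary = 121.00 mm; (rotated 35° about Z; rotation is an isometry so areas/perimeters/island counts are preserved). Overall, the cross-section is a single solid region. Total boundary length (outer) = 121.00 mm.

121.00 mm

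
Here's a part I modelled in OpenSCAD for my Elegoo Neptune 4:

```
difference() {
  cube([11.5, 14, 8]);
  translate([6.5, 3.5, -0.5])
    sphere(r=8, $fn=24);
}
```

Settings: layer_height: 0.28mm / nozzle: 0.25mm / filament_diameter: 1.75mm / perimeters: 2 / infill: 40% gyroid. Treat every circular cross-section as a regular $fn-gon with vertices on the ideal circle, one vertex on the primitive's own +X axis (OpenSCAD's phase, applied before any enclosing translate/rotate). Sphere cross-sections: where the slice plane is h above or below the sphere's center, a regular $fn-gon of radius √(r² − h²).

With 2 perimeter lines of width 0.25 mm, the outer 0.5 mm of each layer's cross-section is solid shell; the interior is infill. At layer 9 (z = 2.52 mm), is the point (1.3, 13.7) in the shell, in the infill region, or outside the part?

shell

At z = 2.52 mm: the 11.5×14 cube contributes its full rectangle; the r=8 sphere at (6.5, 3.5) contributes a regular 24-gon of circumradius √(8²−3.02²) = 7.408; Taking the first minus the rest: starting from the 11.5×14 cube, the r=8 sphere at (6.5, 3.5) partially overlaps it — only the 114.60 mm² overlap (of its 170.45 mm²) is removed, clipping the outline — 1 connected region. Overall, the cross-section is a single solid region. The nearest boundary edge runs (0.00, 14.00)→(11.50, 14.00); distance from the point to it = 0.30 mm. The point is inside the cross-section, 0.30 mm from the nearest boundary — within the 0.5 mm shell band (2 × 0.25).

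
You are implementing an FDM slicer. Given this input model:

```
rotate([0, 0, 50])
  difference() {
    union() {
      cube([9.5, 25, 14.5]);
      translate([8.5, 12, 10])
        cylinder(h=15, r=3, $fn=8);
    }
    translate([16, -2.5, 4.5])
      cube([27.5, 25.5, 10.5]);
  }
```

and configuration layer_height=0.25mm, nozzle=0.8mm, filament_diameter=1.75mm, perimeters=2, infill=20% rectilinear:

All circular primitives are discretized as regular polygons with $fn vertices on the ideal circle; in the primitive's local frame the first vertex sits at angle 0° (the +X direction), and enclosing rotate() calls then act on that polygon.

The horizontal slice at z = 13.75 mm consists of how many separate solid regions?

At z = 13.75 mm: the cube (footprint 9.5×25) is included at this height; the r=3 cylinder at (8.5, 12) contributes a regular 8-gon of circumradius 3; Merging all regions: the regions partially overlap (shared area 18.31 mm²), so overlapping operands fuse into one piece — 1 connected region; the 27.5×25.5 cube at (16, -2.5) contributes its full rectangle; After the difference (first − rest): starting from that combined region, the 27.5×25.5 cube at (16, -2.5) misses the remaining region (no effect) — 1 connected region; (whole slice rotated 50° about Z — lengths, areas and connectivity unchanged). The result has 1 disconnected region.

1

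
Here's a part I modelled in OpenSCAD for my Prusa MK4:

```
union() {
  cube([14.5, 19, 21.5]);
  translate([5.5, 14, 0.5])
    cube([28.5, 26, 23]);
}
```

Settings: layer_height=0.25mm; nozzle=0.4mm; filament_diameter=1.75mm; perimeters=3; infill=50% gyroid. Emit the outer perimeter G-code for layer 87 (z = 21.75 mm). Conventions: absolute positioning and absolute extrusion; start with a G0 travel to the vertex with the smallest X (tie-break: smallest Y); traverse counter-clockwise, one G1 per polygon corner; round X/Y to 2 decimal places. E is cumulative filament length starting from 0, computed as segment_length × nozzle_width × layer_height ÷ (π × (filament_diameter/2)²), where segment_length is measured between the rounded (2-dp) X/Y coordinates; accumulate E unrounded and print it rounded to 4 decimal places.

G0 X5.50 Y14.00 Z21.75
G1 X34.00 Y14.00 E1.1849
G1 X34.00 Y40.00 E2.2658
G1 X5.50 Y40.00 E3.4507
G1 X5.50 Y14.00 E4.5317

At z = 21.75 mm: the cube does not reach this height (z outside [0, 21.5]); the 28.5×26 cube at (5.5, 14) contributes its full rectangle; Merging all regions: only the 28.5×26 cube at (5.5, 14) is present, so the union is just that shape — 1 connected region. The outline is a single polygon with 4 vertices. Extrusion per mm of travel: 0.4 × 0.25 / (π × 0.875²) = 0.041575. Accumulating E over each segment gives final E = 4.5317.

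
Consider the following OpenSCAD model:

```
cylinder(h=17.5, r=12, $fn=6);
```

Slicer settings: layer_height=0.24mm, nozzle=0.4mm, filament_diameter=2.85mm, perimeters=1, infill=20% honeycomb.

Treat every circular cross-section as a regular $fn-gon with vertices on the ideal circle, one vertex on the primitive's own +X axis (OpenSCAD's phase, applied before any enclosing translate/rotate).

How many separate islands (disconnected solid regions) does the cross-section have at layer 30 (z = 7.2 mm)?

At z = 7.2 mm: the cylinder: section is a regular 6-gon, circumradius r=12. Overall, the cross-section is a single solid region. Island count = 1.

1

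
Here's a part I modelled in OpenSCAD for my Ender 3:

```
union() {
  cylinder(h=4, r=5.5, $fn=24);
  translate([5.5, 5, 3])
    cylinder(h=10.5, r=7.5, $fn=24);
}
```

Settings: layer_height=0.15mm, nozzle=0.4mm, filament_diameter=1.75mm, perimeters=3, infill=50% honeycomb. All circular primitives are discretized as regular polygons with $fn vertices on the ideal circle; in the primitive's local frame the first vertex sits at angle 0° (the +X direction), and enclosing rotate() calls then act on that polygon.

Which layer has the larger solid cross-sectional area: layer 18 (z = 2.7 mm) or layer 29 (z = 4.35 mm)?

Layer 18 (z = 2.7): the r=5.5 cylinder contributes a regular 24-gon of circumradius 5.5 (area = (24/2)·5.500²·sin(360°/24) = 93.95 mm²); the cylinder at (5.5, 5) is absent (z outside [3, 13.5]); Combining (union): only the r=5.5 cylinder is present, so the union is just that shape — area = 93.95 mm². So its area = 93.95 mm². Layer 29 (z = 4.35): the cylinder is not intersected at this z (z outside [0, 4]); the cylinder at (5.5, 5): section is a regular 24-gon, circumradius r=7.5 (area = (24/2)·7.500²·sin(360°/24) = 174.70 mm²); Taking the union: only the r=7.5 cylinder at (5.5, 5) is present, so the union is just that shape — area = 174.70 mm². So its area = 174.70 mm². Layer 29 is larger (174.70 vs 93.95 mm²).

layer 29 (z = 4.35 mm)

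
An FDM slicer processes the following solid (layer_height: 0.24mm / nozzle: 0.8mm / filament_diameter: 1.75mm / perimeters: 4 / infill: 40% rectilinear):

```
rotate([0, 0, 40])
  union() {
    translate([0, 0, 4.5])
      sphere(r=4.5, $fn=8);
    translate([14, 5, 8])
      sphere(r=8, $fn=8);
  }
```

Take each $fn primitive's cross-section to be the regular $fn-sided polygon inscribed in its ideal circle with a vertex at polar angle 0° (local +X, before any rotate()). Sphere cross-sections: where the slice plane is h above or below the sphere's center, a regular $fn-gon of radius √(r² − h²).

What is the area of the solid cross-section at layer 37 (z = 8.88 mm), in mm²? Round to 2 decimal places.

At z = 8.88 mm: the r=4.5 sphere slices to a regular 8-gon of circumradius 1.032 (√(r²−h²) with h=4.38 from center) (area = (8/2)·1.032²·sin(360°/8) = 3.01 mm²); the r=8 sphere at (14, 5) contributes a regular 8-gon of circumradius √(8²−0.88²) = 7.951 (area = (8/2)·7.951²·sin(360°/8) = 178.83 mm²); Merging all regions: the 2 present regions are separate (no shared area or edge), so areas and boundary lengths simply add and each stays a separate island — area = 181.84 mm²; (rotated 40° about Z; rotation is an isometry so areas/perimeters/island counts are preserved). Overall, the cross-section has 2 separate islands. Net area = 181.84 mm².

181.84 mm²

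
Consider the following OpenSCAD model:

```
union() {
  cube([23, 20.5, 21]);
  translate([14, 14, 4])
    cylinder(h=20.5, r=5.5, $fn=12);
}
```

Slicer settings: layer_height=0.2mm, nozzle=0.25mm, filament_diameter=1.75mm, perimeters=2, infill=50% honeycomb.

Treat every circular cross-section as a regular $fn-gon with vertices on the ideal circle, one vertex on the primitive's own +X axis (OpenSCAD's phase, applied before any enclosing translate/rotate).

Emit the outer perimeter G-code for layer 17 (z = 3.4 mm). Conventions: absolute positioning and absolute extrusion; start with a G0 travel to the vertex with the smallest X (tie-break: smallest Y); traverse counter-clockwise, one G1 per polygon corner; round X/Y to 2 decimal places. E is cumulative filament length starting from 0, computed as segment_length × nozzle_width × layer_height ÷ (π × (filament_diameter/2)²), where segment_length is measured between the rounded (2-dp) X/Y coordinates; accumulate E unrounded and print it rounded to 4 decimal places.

G0 X0.00 Y0.00 Z3.40
G1 X23.00 Y0.00 E0.4781
G1 X23.00 Y20.50 E0.9043
G1 X0.00 Y20.50 E1.3824
G1 X0.00 Y0.00 E1.8085

At z = 3.4 mm: the 23×20.5 cube contributes its full rectangle; the cylinder at (14, 14) does not reach this height (z outside [4, 24.5]); Combining (union): only the 23×20.5 cube is present, so the union is just that shape — 1 connected region. The outline is a single polygon with 4 vertices. Extrusion per mm of travel: 0.25 × 0.2 / (π × 0.875²) = 0.020788. Accumulating E over each segment gives final E = 1.8085.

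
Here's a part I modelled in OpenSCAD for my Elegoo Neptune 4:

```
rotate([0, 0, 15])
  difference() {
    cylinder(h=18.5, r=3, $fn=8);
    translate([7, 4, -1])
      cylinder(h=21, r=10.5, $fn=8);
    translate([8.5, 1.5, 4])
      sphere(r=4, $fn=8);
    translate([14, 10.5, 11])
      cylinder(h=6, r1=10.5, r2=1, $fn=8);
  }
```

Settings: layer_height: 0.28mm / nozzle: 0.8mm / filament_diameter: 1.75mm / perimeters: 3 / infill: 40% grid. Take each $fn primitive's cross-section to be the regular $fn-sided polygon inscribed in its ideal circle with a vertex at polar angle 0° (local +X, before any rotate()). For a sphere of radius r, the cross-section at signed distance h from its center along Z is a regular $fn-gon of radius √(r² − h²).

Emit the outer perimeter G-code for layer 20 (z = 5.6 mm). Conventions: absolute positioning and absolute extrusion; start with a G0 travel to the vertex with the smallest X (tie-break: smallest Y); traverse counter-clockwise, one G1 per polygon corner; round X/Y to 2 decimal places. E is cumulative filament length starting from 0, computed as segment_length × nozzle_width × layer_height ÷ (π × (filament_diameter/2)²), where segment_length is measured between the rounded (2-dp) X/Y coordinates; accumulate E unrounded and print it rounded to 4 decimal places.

At z = 5.6 mm: the r=3 cylinder contributes a regular 8-gon of circumradius 3; the r=10.5 cylinder at (7, 4) gives a regular 8-gon of circumradius 10.5 (constant along its height); the sphere at (8.5, 1.5): section is a regular 8-gon, circumradius = √(r²−h²) = √(4²−1.6²) = 3.666; the cone at (14, 10.5) is absent (z outside [11, 17]); Subtracting the remaining from the first: starting from the r=3 cylinder, the r=10.5 cylinder at (7, 4) partially overlaps it — only the 21.86 mm² overlap (of its 311.83 mm²) is removed, clipping the outline; the r=4 sphere at (8.5, 1.5) misses the remaining region (no effect) — 1 connected region; (whole slice rotated 15° about Z — lengths, areas and connectivity unchanged). The outline is a single polygon with 4 vertices. Extrusion per mm of travel: 0.8 × 0.28 / (π × 0.875²) = 0.093128. Accumulating E over each segment gives final E = 0.9088.

G0 X-2.90 Y-0.78 Z5.60
G1 X-1.50 Y-2.60 E0.2138
G1 X0.00 Y-2.80 E0.3548
G1 X-2.70 Y0.72 E0.7679
G1 X-2.90 Y-0.78 E0.9088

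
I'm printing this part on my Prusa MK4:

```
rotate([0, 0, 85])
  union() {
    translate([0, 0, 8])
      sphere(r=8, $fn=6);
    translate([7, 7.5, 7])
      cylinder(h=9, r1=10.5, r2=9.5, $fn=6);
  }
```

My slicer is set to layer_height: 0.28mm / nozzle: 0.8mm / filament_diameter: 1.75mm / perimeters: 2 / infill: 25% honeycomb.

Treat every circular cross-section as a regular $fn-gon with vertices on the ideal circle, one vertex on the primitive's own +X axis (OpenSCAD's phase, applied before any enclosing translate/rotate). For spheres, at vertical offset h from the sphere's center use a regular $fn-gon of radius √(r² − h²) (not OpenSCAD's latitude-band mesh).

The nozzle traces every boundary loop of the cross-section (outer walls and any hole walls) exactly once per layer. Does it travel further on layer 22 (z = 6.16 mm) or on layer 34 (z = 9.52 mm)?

Layer 22 (z = 6.16): the r=8 sphere slices to a regular 6-gon of circumradius 7.786 (√(r²−h²) with h=1.84 from center) (perimeter = 2·6·7.786·sin(180°/6) = 46.71 mm); the cone at (7, 7.5) is absent (z outside [7, 16]); Merging all regions: only the r=8 sphere is present, so the union is just that shape — boundary = 46.71 mm; (rotated 85° about Z; rotation is an isometry so areas/perimeters/island counts are preserved). So its perimeter = 46.71 mm. Layer 34 (z = 9.52): the r=8 sphere contributes a regular 6-gon of circumradius √(8²−1.52²) = 7.854 (perimeter = 2·6·7.854·sin(180°/6) = 47.13 mm); the cone at (7, 7.5) contributes a regular 6-gon of circumradius 10.220 (interpolated between r1=10.5 and r2=9.5 at t=0.280) (perimeter = 2·6·10.220·sin(180°/6) = 61.32 mm); Taking the union: the regions partially overlap (shared area 53.93 mm²), so the edge portions inside another operand are dropped and the merged outline is re-measured after clipping — boundary = 77.69 mm; (rotated 85° about Z; rotation is an isometry so areas/perimeters/island counts are preserved). So its perimeter = 77.69 mm. Layer 34 is larger (77.69 vs 46.71 mm).

layer 34 (z = 9.52 mm)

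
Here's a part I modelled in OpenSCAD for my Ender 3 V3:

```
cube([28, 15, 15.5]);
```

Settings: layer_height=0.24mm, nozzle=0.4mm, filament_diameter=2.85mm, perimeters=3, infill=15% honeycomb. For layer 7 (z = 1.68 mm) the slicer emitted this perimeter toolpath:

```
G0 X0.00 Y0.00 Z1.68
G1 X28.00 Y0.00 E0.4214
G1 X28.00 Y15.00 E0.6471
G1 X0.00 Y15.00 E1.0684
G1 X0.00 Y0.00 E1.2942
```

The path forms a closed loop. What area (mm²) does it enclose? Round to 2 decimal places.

420.00 mm²

Apply the shoelace formula to the sequence of (X, Y) vertices; enclosed area = 420.00 mm².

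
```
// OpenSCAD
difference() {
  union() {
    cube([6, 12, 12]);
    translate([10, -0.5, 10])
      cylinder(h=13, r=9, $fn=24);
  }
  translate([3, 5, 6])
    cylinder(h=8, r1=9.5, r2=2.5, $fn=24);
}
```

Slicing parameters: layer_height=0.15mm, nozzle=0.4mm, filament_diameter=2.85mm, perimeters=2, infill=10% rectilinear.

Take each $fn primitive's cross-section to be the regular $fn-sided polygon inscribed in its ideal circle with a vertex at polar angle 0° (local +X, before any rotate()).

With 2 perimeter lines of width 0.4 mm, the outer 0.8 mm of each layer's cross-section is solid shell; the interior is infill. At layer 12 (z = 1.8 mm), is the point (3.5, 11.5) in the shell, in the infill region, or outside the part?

At z = 1.8 mm: the 6×12 cube contributes its full rectangle; the cylinder at (10, -0.5) is not intersected at this z (z outside [10, 23]); Combining (union): only the 6×12 cube is present, so the union is just that shape — 1 connected region; the cone at (3, 5) is absent (z outside [6, 14]); Taking the first minus the rest: none of the subtracted shapes is present at this height, so that combined region is unchanged — 1 connected region. Overall, the cross-section is a single solid region. The nearest boundary edge runs (6.00, 12.00)→(0.00, 12.00); distance from the point to it = 0.50 mm. The point is inside the cross-section, 0.50 mm from the nearest boundary — within the 0.8 mm shell band (2 × 0.4).

shell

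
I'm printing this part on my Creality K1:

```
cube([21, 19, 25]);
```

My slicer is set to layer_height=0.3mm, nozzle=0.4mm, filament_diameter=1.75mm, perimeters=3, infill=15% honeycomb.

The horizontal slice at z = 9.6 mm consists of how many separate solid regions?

At z = 9.6 mm: the 21×19 cube contributes its full rectangle. The result has 1 disconnected region.

1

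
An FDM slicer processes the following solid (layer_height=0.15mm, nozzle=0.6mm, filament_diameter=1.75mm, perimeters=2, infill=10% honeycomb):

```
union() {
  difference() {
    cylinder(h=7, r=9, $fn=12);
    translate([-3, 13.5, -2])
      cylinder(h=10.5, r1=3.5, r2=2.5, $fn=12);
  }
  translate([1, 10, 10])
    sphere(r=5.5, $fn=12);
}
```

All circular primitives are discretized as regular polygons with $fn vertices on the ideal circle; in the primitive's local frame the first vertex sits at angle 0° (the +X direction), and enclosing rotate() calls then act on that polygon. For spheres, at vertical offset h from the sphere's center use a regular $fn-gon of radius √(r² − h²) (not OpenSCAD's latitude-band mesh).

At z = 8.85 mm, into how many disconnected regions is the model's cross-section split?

At z = 8.85 mm: the cylinder is absent (z outside [0, 7]); the cone at (-3, 13.5) is not intersected at this z (z outside [-2, 8.5]); Subtracting the remaining from the first: the first operand is absent here, so nothing remains; the r=5.5 sphere at (1, 10) contributes a regular 12-gon of circumradius √(5.5²−1.15²) = 5.378; Merging all regions: only the r=5.5 sphere at (1, 10) is present, so the union is just that shape — 1 connected region. The result has 1 disconnected region.

1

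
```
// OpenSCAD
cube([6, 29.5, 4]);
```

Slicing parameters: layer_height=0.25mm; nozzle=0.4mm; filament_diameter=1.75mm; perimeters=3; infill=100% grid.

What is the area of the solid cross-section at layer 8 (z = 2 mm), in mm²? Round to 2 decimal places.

177.00 mm²

At z = 2 mm: the cube is present — its section is the full 6×29.5 rectangle (area 177.00 mm²). Overall, the cross-section is a single solid region. Net area = 177.00 mm².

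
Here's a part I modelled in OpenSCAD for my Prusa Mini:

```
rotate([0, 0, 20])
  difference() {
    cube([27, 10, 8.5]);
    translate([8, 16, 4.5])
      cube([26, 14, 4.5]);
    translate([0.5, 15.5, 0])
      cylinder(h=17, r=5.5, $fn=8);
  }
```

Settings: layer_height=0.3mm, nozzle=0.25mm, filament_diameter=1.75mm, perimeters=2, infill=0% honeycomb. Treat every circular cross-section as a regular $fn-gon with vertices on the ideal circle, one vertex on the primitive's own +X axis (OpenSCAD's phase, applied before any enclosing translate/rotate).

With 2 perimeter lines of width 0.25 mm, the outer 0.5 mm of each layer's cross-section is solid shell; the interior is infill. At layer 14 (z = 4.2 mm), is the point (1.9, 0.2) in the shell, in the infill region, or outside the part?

At z = 4.2 mm: the cube is present — its section is the full 27×10 rectangle; the cube at (8, 16) is absent (z outside [4.5, 9]); the r=5.5 cylinder at (0.5, 15.5) contributes a regular 8-gon of circumradius 5.5; After the difference (first − rest): starting from the 27×10 cube, the r=5.5 cylinder at (0.5, 15.5) misses the remaining region (no effect) — 1 connected region; (rotated 20° about Z; rotation is an isometry so areas/perimeters/island counts are preserved). Overall, the cross-section is a single solid region. Undo the 20° rotation: the query point maps to (1.854, -0.462) in the un-rotated model frame. The nearest boundary edge runs (27.00, 0.00)→(0.00, 0.00); distance from the point to it = 0.46 mm. The point is not inside any of the regions above, so it lies outside the cross-section (0.46 mm from the nearest boundary).

outside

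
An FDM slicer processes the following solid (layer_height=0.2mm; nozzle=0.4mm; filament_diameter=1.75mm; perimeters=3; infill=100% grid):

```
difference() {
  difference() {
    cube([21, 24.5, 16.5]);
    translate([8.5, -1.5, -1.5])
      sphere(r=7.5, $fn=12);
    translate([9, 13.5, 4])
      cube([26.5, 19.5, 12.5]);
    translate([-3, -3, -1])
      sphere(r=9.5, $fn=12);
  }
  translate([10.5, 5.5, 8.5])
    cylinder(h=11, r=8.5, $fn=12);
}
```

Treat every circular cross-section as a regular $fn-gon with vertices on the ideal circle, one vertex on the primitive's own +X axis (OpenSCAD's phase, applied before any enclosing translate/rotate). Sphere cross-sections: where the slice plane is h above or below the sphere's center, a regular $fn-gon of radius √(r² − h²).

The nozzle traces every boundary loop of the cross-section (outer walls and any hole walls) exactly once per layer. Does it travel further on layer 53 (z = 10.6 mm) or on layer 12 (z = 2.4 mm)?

layer 53 (z = 10.6 mm)

Layer 53 (z = 10.6): the cube is present — its section is the full 21×24.5 rectangle (perimeter 91.00 mm); the sphere at (8.5, -1.5) is absent (|z−center|=12.100 > r=7.5); the 26.5×19.5 cube at (9, 13.5) contributes its full rectangle (perimeter 92.00 mm); the sphere at (-3, -3) is absent (|z−center|=11.600 > r=9.5); Subtracting the remaining from the first: starting from the 21×24.5 cube, the 26.5×19.5 cube at (9, 13.5) partially overlaps it — only the 132.00 mm² overlap (of its 516.75 mm²) is removed, clipping the outline — boundary = 91.00 mm; the r=8.5 cylinder at (10.5, 5.5) contributes a regular 12-gon of circumradius 8.5 (perimeter = 2·12·8.500·sin(180°/12) = 52.80 mm); After the difference (first − rest): starting from the result so far, the r=8.5 cylinder at (10.5, 5.5) partially overlaps it — only the 191.71 mm² overlap (of its 216.75 mm²) is removed, clipping the outline — boundary = 110.56 mm. So its perimeter = 110.56 mm. Layer 12 (z = 2.4): the 21×24.5 cube contributes its full rectangle (perimeter 91.00 mm); the r=7.5 sphere at (8.5, -1.5) slices to a regular 12-gon of circumradius 6.406 (√(r²−h²) with h=3.9 from center) (perimeter = 2·12·6.406·sin(180°/12) = 39.79 mm); the cube at (9, 13.5) is not intersected at this z (z outside [4, 16.5]); the r=9.5 sphere at (-3, -3) contributes a regular 12-gon of circumradius √(9.5²−3.4²) = 8.871 (perimeter = 2·12·8.871·sin(180°/12) = 55.10 mm); After the difference (first − rest): starting from the 21×24.5 cube, the r=7.5 sphere at (8.5, -1.5) partially overlaps it — only the 42.94 mm² overlap (of its 123.12 mm²) is removed, clipping the outline; the r=9.5 sphere at (-3, -3) partially overlaps it — only the 13.09 mm² overlap (of its 236.07 mm²) is removed, clipping the outline — boundary = 90.09 mm; the cylinder at (10.5, 5.5) is absent (z outside [8.5, 19.5]); Taking the first minus the rest: none of the subtracted shapes is present at this height, so that combined region is unchanged — boundary = 90.09 mm. So its perimeter = 90.09 mm. Layer 53 is larger (110.56 vs 90.09 mm).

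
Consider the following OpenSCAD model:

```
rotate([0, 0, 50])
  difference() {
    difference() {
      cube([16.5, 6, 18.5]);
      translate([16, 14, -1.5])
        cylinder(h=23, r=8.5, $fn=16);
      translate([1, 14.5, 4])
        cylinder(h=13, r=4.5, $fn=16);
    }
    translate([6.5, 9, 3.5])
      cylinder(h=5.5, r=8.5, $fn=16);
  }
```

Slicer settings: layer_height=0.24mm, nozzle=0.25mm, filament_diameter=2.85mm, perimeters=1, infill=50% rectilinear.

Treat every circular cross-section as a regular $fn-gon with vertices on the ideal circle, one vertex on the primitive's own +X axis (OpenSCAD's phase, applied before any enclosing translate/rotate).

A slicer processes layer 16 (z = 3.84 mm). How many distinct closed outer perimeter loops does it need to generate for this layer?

1

At z = 3.84 mm: the 16.5×6 cube contributes its full rectangle; the r=8.5 cylinder at (16, 14) gives a regular 16-gon of circumradius 8.5 (constant along its height); the cylinder at (1, 14.5) does not reach this height (z outside [4, 17]); Subtracting the remaining from the first: starting from the 16.5×6 cube, the r=8.5 cylinder at (16, 14) partially overlaps it — only the 0.85 mm² overlap (of its 221.19 mm²) is removed, clipping the outline — 1 connected region; the r=8.5 cylinder at (6.5, 9) gives a regular 16-gon of circumradius 8.5 (constant along its height); Subtracting the remaining from the first: starting from the result so far, the r=8.5 cylinder at (6.5, 9) partially overlaps it — only the 59.59 mm² overlap (of its 221.19 mm²) is removed, clipping the outline — 1 connected region; (whole slice rotated 50° about Z — lengths, areas and connectivity unchanged). The result has 1 disconnected region.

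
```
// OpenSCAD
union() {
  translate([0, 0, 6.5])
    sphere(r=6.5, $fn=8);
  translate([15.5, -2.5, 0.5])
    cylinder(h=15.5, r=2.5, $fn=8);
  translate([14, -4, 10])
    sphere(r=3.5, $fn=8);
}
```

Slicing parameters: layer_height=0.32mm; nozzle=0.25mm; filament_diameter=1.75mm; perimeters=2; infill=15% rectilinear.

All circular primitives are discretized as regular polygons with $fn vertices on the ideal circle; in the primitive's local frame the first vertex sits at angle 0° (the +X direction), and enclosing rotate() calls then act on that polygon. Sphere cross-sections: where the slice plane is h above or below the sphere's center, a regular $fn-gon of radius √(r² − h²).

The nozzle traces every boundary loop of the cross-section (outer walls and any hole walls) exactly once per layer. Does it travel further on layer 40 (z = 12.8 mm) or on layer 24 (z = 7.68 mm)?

Layer 40 (z = 12.8): the r=6.5 sphere contributes a regular 8-gon of circumradius √(6.5²−6.3²) = 1.600 (perimeter = 2·8·1.600·sin(180°/8) = 9.80 mm); the cylinder at (15.5, -2.5): section is a regular 8-gon, circumradius r=2.5 (perimeter = 2·8·2.500·sin(180°/8) = 15.31 mm); the r=3.5 sphere at (14, -4) slices to a regular 8-gon of circumradius 2.100 (√(r²−h²) with h=2.8 from center) (perimeter = 2·8·2.100·sin(180°/8) = 12.86 mm); Taking the union: the regions partially overlap (shared area 6.06 mm²), so the edge portions inside another operand are dropped and the merged outline is re-measured after clipping — boundary = 28.47 mm. So its perimeter = 28.47 mm. Layer 24 (z = 7.68): the r=6.5 sphere contributes a regular 8-gon of circumradius √(6.5²−1.18²) = 6.392 (perimeter = 2·8·6.392·sin(180°/8) = 39.14 mm); the cylinder at (15.5, -2.5): section is a regular 8-gon, circumradius r=2.5 (perimeter = 2·8·2.500·sin(180°/8) = 15.31 mm); the sphere at (14, -4): section is a regular 8-gon, circumradius = √(r²−h²) = √(3.5²−2.32²) = 2.621 (perimeter = 2·8·2.621·sin(180°/8) = 16.05 mm); Taking the union: the regions partially overlap (shared area 8.60 mm²), so the edge portions inside another operand are dropped and the merged outline is re-measured after clipping — boundary = 59.41 mm. So its perimeter = 59.41 mm. Layer 24 is larger (59.41 vs 28.47 mm).

layer 24 (z = 7.68 mm)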